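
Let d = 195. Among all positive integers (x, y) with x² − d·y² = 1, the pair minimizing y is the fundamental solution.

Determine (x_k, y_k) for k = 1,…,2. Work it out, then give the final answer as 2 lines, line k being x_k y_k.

d=195: √d = [13; 1,26] (ℓ=2, even), read p_1/q_1
a_0=13:  p_0=13·1+0=13,  q_0=13·0+1=1
a_1=1:  p_1=1·13+1=14,  q_1=1·1+0=1
→ (14, 1).  Check: 14²=196, 195·1²=195, difference 1.
n=2: (14,1)∘(14,1) = (14·14+195·1·1, 14·1+1·14) = (391,28)

14 1
391 28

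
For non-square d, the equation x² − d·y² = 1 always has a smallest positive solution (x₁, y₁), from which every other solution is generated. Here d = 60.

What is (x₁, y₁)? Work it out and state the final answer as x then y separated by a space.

√60 → a₀=7, period (1,2,1,14); ℓ=4 even so k=3
step 0: (7, 1)  from 7·(1,0) + (0,1)
…
step 2: (23, 3)  from 2·(8,1) + (7,1)
step 3: (31, 4)  from 1·(23,3) + (8,1)
fundamental: x₁=31, y₁=4  (since 961 − 60·16 = 1)

31 4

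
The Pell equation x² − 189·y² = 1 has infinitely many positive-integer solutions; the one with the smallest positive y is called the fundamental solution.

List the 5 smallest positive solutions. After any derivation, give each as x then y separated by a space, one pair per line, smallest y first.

√189 → a₀=13, period (1,2,1,26); ℓ=4 even so k=3
step 0: (13, 1)  from 13·(1,0) + (0,1)
step 1: (14, 1)  from 1·(13,1) + (1,0)
step 2: (41, 3)  from 2·(14,1) + (13,1)
step 3: (55, 4)  from 1·(41,3) + (14,1)
(x₁, y₁) = (55, 4);  55² − 189·4² = 1 ✓
(x_2, y_2) = (55·55 + 189·4·4, 55·4 + 4·55) = (6049, 440)
(x_3, y_3) = (55·6049 + 189·4·440, 55·440 + 4·6049) = (665335, 48396)
(x_4, y_4) = (55·665335 + 189·4·48396, 55·48396 + 4·665335) = (73180801, 5323120)
(x_5, y_5) = (55·73180801 + 189·4·5323120, 55·5323120 + 4·73180801) = (8049222775, 585494804)

55 4
6049 440
665335 48396
73180801 5323120
8049222775 585494804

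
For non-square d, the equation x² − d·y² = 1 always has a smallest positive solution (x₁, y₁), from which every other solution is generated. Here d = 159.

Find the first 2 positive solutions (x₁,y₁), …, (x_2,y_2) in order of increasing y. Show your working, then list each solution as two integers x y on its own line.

d=159: √d = [12; 1,1,1,1,3,1,1,1,1,24] (ℓ=10, even), read p_9/q_9
a_0=12:  p_0=12·1+0=12,  q_0=12·0+1=1
a_1=1:  p_1=1·12+1=13,  q_1=1·1+0=1
…
a_3=1:  p_3=1·25+13=38,  q_3=1·2+1=3
…
a_6=1:  p_6=1·227+63=290,  q_6=1·18+5=23
a_7=1:  p_7=1·290+227=517,  q_7=1·23+18=41
a_8=1:  p_8=1·517+290=807,  q_8=1·41+23=64
a_9=1:  p_9=1·807+517=1324,  q_9=1·64+41=105
→ (1324, 105).  Check: 1324²=1752976, 159·105²=1752975, difference 1.
n=2: (1324,105)∘(1324,105) = (1324·1324+159·105·105, 1324·105+105·1324) = (3505951,278040)

1324 105
3505951 278040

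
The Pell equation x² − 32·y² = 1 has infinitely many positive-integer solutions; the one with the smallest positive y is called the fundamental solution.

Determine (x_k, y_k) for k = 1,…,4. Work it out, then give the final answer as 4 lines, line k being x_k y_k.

17 3
577 102
19601 3465
665857 117708

[5; 1,1,1,10] for √32; ℓ=4 ⇒ convergent index 3
i=0: a=5 ⇒ p=5, q=1
…
i=2: a=1 ⇒ p=11, q=2
i=3: a=1 ⇒ p=17, q=3
(x₁, y₁) = (17, 3);  17² − 32·3² = 1 ✓
(17+3√32)^2 = 577 + 102√32
(17+3√32)^3 = 19601 + 3465√32
(17+3√32)^4 = 665857 + 117708√32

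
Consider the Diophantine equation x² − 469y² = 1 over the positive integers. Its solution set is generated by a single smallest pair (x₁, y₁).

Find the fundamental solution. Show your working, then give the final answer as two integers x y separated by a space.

√469 → a₀=21, period (1,1,1,10,6,10,1,1,1,42); ℓ=10 even so k=9
step 0: (21, 1)  from 21·(1,0) + (0,1)
step 1: (22, 1)  from 1·(21,1) + (1,0)
…
step 3: (65, 3)  from 1·(43,2) + (22,1)
…
step 5: (4223, 195)  from 6·(693,32) + (65,3)
…
step 7: (47146, 2177)  from 1·(42923,1982) + (4223,195)
step 8: (90069, 4159)  from 1·(47146,2177) + (42923,1982)
step 9: (137215, 6336)  from 1·(90069,4159) + (47146,2177)
→ (137215, 6336).  Check: 137215²=18827956225, 469·6336²=18827956224, difference 1.

137215 6336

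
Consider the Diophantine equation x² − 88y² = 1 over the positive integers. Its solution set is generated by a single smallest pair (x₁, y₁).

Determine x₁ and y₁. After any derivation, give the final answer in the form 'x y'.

[9; 2,1,1,1,2,18] for √88; ℓ=6 ⇒ convergent index 5
a_0=9:  p_0=9·1+0=9,  q_0=9·0+1=1
…
a_2=1:  p_2=1·19+9=28,  q_2=1·2+1=3
a_3=1:  p_3=1·28+19=47,  q_3=1·3+2=5
a_4=1:  p_4=1·47+28=75,  q_4=1·5+3=8
a_5=2:  p_5=2·75+47=197,  q_5=2·8+5=21
fundamental: x₁=197, y₁=21  (since 38809 − 88·441 = 1)

197 21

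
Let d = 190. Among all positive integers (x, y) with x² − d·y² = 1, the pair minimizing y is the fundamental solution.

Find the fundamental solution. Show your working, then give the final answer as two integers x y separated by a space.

52021 3774

[13; 1,3,1,1,1,…,3,1,26] for √190; ℓ=14 ⇒ convergent index 13
step 0: (13, 1)  from 13·(1,0) + (0,1)
…
step 6: (510, 37)  from 2·(193,14) + (124,9)
step 7: (1213, 88)  from 2·(510,37) + (193,14)
…
step 10: (7085, 514)  from 1·(4149,301) + (2936,213)
…
step 12: (40787, 2959)  from 3·(11234,815) + (7085,514)
step 13: (52021, 3774)  from 1·(40787,2959) + (11234,815)
fundamental: x₁=52021, y₁=3774  (since 2706184441 − 190·14243076 = 1)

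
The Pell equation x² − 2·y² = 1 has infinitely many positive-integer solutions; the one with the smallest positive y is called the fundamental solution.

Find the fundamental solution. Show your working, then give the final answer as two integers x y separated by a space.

d=2: √d = [1; 2] (ℓ=1, odd), read p_1/q_1
step 0: (1, 1)  from 1·(1,0) + (0,1)
step 1: (3, 2)  from 2·(1,1) + (1,0)
(x₁, y₁) = (3, 2);  3² − 2·2² = 1 ✓

3 2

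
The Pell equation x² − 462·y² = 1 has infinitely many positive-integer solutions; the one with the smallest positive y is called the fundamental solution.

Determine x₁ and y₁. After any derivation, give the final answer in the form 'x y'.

43 2

d=462: √d = [21; 2,42] (ℓ=2, even), read p_1/q_1
i=0: a=21 ⇒ p=21, q=1
i=1: a=2 ⇒ p=43, q=2
→ (43, 2).  Check: 43²=1849, 462·2²=1848, difference 1.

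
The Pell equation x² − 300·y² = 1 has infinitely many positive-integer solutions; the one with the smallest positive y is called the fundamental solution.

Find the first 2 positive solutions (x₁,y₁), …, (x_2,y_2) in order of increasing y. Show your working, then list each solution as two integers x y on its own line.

√300 = [17; 3,8,3,34, …], period ℓ=4 (even) → k=3
i=0: a=17 ⇒ p=17, q=1
i=1: a=3 ⇒ p=52, q=3
i=2: a=8 ⇒ p=433, q=25
i=3: a=3 ⇒ p=1351, q=78
(x₁, y₁) = (1351, 78);  1351² − 300·78² = 1 ✓
n=2: (1351,78)∘(1351,78) = (1351·1351+300·78·78, 1351·78+78·1351) = (3650401,210756)

1351 78
3650401 210756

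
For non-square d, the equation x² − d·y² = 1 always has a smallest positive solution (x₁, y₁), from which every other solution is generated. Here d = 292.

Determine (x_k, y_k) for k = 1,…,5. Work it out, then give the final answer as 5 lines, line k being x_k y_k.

2281249 133500
10408194000001 609093483000
47487364308614281249 2778987798000400500
216661004683313632776000001 12679126270400622186966000
988515400545561595548925838281249 57848488250447518938990000667500

[17; 11,2,1,3,8,3,1,2,11,34] for √292; ℓ=10 ⇒ convergent index 9
k=0  a_k=17  p_k/q_k = 17/1
…
k=2  a_k=2  p_k/q_k = 393/23
k=3  a_k=1  p_k/q_k = 581/34
k=4  a_k=3  p_k/q_k = 2136/125
k=5  a_k=8  p_k/q_k = 17669/1034
k=6  a_k=3  p_k/q_k = 55143/3227
k=7  a_k=1  p_k/q_k = 72812/4261
k=8  a_k=2  p_k/q_k = 200767/11749
k=9  a_k=11  p_k/q_k = 2281249/133500
→ (2281249, 133500).  Check: 2281249²=5204097000001, 292·133500²=5204097000000, difference 1.
(2281249+133500√292)^2 = 10408194000001 + 609093483000√292
(2281249+133500√292)^3 = 47487364308614281249 + 2778987798000400500√292
(2281249+133500√292)^4 = 216661004683313632776000001 + 12679126270400622186966000√292
(2281249+133500√292)^5 = 988515400545561595548925838281249 + 57848488250447518938990000667500√292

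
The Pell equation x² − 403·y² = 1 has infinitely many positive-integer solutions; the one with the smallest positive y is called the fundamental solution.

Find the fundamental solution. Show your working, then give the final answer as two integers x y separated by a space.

√403 = [20; 13,2,1,3,1,3,1,2,13,40, …], period ℓ=10 (even) → k=9
step 0: (20, 1)  from 20·(1,0) + (0,1)
…
step 2: (542, 27)  from 2·(261,13) + (20,1)
step 3: (803, 40)  from 1·(542,27) + (261,13)
…
step 5: (3754, 187)  from 1·(2951,147) + (803,40)
step 6: (14213, 708)  from 3·(3754,187) + (2951,147)
step 7: (17967, 895)  from 1·(14213,708) + (3754,187)
step 8: (50147, 2498)  from 2·(17967,895) + (14213,708)
step 9: (669878, 33369)  from 13·(50147,2498) + (17967,895)
(x₁, y₁) = (669878, 33369);  669878² − 403·33369² = 1 ✓

669878 33369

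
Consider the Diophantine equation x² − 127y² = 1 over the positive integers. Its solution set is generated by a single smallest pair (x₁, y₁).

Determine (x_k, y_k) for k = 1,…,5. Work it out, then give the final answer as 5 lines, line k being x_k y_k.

[11; 3,1,2,2,7,11,7,2,2,1,3,22] for √127; ℓ=12 ⇒ convergent index 11
step 0: (11, 1)  from 11·(1,0) + (0,1)
…
step 2: (45, 4)  from 1·(34,3) + (11,1)
…
step 5: (2175, 193)  from 7·(293,26) + (124,11)
step 6: (24218, 2149)  from 11·(2175,193) + (293,26)
step 7: (171701, 15236)  from 7·(24218,2149) + (2175,193)
step 8: (367620, 32621)  from 2·(171701,15236) + (24218,2149)
…
step 10: (1274561, 113099)  from 1·(906941,80478) + (367620,32621)
step 11: (4730624, 419775)  from 3·(1274561,113099) + (906941,80478)
fundamental: x₁=4730624, y₁=419775  (since 22378803429376 − 127·176211050625 = 1)
(4730624+419775√127)^2 = 44757606858751 + 3971595379200√127
(4730624+419775√127)^3 = 423462818377139450624 + 37576248838264821825√127
(4730624+419775√127)^4 = 4006486743445029115330560001 + 355518209168531397366758400√127
(4730624+419775√127)^5 = 37906364688445371364544653008890624 + 3363645945459311770024609913661375√127

4730624 419775
44757606858751 3971595379200
423462818377139450624 37576248838264821825
4006486743445029115330560001 355518209168531397366758400
37906364688445371364544653008890624 3363645945459311770024609913661375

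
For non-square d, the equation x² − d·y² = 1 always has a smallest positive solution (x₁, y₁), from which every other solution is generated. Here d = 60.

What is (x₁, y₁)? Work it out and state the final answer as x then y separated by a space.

31 4

d=60: √d = [7; 1,2,1,14] (ℓ=4, even), read p_3/q_3
a_0=7:  p_0=7·1+0=7,  q_0=7·0+1=1
…
a_2=2:  p_2=2·8+7=23,  q_2=2·1+1=3
a_3=1:  p_3=1·23+8=31,  q_3=1·3+1=4
(x₁, y₁) = (31, 4);  31² − 60·4² = 1 ✓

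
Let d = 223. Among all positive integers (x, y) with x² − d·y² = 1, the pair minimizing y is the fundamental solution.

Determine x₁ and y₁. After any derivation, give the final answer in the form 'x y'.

224 15

√223 → a₀=14, period (1,13,1,28); ℓ=4 even so k=3
i=0: a=14 ⇒ p=14, q=1
i=1: a=1 ⇒ p=15, q=1
i=2: a=13 ⇒ p=209, q=14
i=3: a=1 ⇒ p=224, q=15
fundamental: x₁=224, y₁=15  (since 50176 − 223·225 = 1)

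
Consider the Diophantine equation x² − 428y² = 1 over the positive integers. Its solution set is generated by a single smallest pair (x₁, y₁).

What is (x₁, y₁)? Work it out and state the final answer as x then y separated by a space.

d=428: √d = [20; 1,2,4,1,5,10,5,1,4,2,1,40] (ℓ=12, even), read p_11/q_11
i=0: a=20 ⇒ p=20, q=1
…
i=2: a=2 ⇒ p=62, q=3
…
i=8: a=1 ⇒ p=119350, q=5769
i=9: a=4 ⇒ p=577179, q=27899
i=10: a=2 ⇒ p=1273708, q=61567
i=11: a=1 ⇒ p=1850887, q=89466
→ (1850887, 89466).  Check: 1850887²=3425782686769, 428·89466²=3425782686768, difference 1.

1850887 89466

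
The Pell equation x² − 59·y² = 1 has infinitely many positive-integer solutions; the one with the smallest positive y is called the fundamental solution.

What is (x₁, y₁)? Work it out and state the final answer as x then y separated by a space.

530 69

√59 → a₀=7, period (1,2,7,2,1,14); ℓ=6 even so k=5
step 0: (7, 1)  from 7·(1,0) + (0,1)
step 1: (8, 1)  from 1·(7,1) + (1,0)
step 2: (23, 3)  from 2·(8,1) + (7,1)
step 3: (169, 22)  from 7·(23,3) + (8,1)
step 4: (361, 47)  from 2·(169,22) + (23,3)
step 5: (530, 69)  from 1·(361,47) + (169,22)
(x₁, y₁) = (530, 69);  530² − 59·69² = 1 ✓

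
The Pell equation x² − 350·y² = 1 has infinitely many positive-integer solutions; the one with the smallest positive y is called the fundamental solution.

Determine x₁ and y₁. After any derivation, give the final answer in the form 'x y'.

449 24

[18; 1,2,2,2,1,36] for √350; ℓ=6 ⇒ convergent index 5
step 0: (18, 1)  from 18·(1,0) + (0,1)
step 1: (19, 1)  from 1·(18,1) + (1,0)
step 2: (56, 3)  from 2·(19,1) + (18,1)
…
step 4: (318, 17)  from 2·(131,7) + (56,3)
step 5: (449, 24)  from 1·(318,17) + (131,7)
→ (449, 24).  Check: 449²=201601, 350·24²=201600, difference 1.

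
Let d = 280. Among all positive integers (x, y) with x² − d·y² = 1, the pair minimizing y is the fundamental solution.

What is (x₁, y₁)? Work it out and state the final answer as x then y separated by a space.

√280 = [16; 1,2,1,2,1,32, …], period ℓ=6 (even) → k=5
i=0: a=16 ⇒ p=16, q=1
i=1: a=1 ⇒ p=17, q=1
i=2: a=2 ⇒ p=50, q=3
i=3: a=1 ⇒ p=67, q=4
i=4: a=2 ⇒ p=184, q=11
i=5: a=1 ⇒ p=251, q=15
(x₁, y₁) = (251, 15);  251² − 280·15² = 1 ✓

251 15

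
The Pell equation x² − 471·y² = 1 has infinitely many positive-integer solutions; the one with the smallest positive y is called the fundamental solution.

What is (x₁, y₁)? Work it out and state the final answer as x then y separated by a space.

7838695 361188

d=471: √d = [21; 1,2,2,1,3,…,2,1,42] (ℓ=14, even), read p_13/q_13
a_0=21:  p_0=21·1+0=21,  q_0=21·0+1=1
a_1=1:  p_1=1·21+1=22,  q_1=1·1+0=1
a_2=2:  p_2=2·22+21=65,  q_2=2·1+1=3
a_3=2:  p_3=2·65+22=152,  q_3=2·3+1=7
a_4=1:  p_4=1·152+65=217,  q_4=1·7+3=10
a_5=3:  p_5=3·217+152=803,  q_5=3·10+7=37
a_6=4:  p_6=4·803+217=3429,  q_6=4·37+10=158
a_7=14:  p_7=14·3429+803=48809,  q_7=14·158+37=2249
…
a_9=3:  p_9=3·198665+48809=644804,  q_9=3·9154+2249=29711
a_10=1:  p_10=1·644804+198665=843469,  q_10=1·29711+9154=38865
a_11=2:  p_11=2·843469+644804=2331742,  q_11=2·38865+29711=107441
a_12=2:  p_12=2·2331742+843469=5506953,  q_12=2·107441+38865=253747
a_13=1:  p_13=1·5506953+2331742=7838695,  q_13=1·253747+107441=361188
(x₁, y₁) = (7838695, 361188);  7838695² − 471·361188² = 1 ✓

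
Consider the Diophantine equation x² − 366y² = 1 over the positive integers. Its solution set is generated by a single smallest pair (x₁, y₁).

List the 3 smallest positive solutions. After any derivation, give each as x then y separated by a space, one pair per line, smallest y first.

d=366: √d = [19; 7,1,1,1,2,12,2,1,1,1,7,38] (ℓ=12, even), read p_11/q_11
k=0  a_k=19  p_k/q_k = 19/1
…
k=10  a_k=1  p_k/q_k = 119053/6223
k=11  a_k=7  p_k/q_k = 907925/47458
→ (907925, 47458).  Check: 907925²=824327805625, 366·47458²=824327805624, difference 1.
k=2:  x_2 = 907925·907925+366·47458·47458 = 1648655611249,  y_2 = 907925·47458+47458·907925 = 86176609300
k=3:  x_3 = 907925·1648655611249+366·47458·86176609300 = 2993711291685588725,  y_3 = 907925·86176609300+47458·1648655611249 = 156483795997357542

907925 47458
1648655611249 86176609300
2993711291685588725 156483795997357542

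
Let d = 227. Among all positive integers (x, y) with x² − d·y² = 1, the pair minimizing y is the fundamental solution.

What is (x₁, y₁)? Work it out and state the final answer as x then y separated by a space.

226 15

[15; 15,30] for √227; ℓ=2 ⇒ convergent index 1
k=0  a_k=15  p_k/q_k = 15/1
k=1  a_k=15  p_k/q_k = 226/15
→ (226, 15).  Check: 226²=51076, 227·15²=51075, difference 1.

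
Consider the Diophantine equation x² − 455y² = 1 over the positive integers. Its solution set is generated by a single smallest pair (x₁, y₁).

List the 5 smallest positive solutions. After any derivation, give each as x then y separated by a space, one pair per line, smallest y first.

64 3
8191 384
1048384 49149
134184961 6290688
17174626624 805158915

d=455: √d = [21; 3,42] (ℓ=2, even), read p_1/q_1
k=0  a_k=21  p_k/q_k = 21/1
k=1  a_k=3  p_k/q_k = 64/3
→ (64, 3).  Check: 64²=4096, 455·3²=4095, difference 1.
k=2:  x_2 = 64·64+455·3·3 = 8191,  y_2 = 64·3+3·64 = 384
k=3:  x_3 = 64·8191+455·3·384 = 1048384,  y_3 = 64·384+3·8191 = 49149
k=4:  x_4 = 64·1048384+455·3·49149 = 134184961,  y_4 = 64·49149+3·1048384 = 6290688
k=5:  x_5 = 64·134184961+455·3·6290688 = 17174626624,  y_5 = 64·6290688+3·134184961 = 805158915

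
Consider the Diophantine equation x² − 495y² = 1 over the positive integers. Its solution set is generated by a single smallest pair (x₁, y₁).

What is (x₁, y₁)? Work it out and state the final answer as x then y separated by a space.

√495 → a₀=22, period (4,44); ℓ=2 even so k=1
k=0  a_k=22  p_k/q_k = 22/1
k=1  a_k=4  p_k/q_k = 89/4
(x₁, y₁) = (89, 4);  89² − 495·4² = 1 ✓

89 4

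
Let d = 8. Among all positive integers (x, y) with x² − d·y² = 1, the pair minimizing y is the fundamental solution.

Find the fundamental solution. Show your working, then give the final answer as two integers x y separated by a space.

√8 → a₀=2, period (1,4); ℓ=2 even so k=1
step 0: (2, 1)  from 2·(1,0) + (0,1)
step 1: (3, 1)  from 1·(2,1) + (1,0)
fundamental: x₁=3, y₁=1  (since 9 − 8·1 = 1)

3 1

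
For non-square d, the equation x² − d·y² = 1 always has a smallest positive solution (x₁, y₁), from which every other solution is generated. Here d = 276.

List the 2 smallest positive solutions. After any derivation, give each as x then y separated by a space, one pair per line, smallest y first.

d=276: √d = [16; 1,1,1,1,2,2,2,1,1,1,1,32] (ℓ=12, even), read p_11/q_11
i=0: a=16 ⇒ p=16, q=1
…
i=4: a=1 ⇒ p=83, q=5
i=5: a=2 ⇒ p=216, q=13
…
i=9: a=1 ⇒ p=3007, q=181
i=10: a=1 ⇒ p=4768, q=287
i=11: a=1 ⇒ p=7775, q=468
→ (7775, 468).  Check: 7775²=60450625, 276·468²=60450624, difference 1.
k=2:  x_2 = 7775·7775+276·468·468 = 120901249,  y_2 = 7775·468+468·7775 = 7277400

7775 468
120901249 7277400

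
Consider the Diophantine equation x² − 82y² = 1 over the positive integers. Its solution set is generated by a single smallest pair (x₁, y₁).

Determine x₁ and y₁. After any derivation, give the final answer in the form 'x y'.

163 18

[9; 18] for √82; ℓ=1 ⇒ convergent index 1
i=0: a=9 ⇒ p=9, q=1
i=1: a=18 ⇒ p=163, q=18
fundamental: x₁=163, y₁=18  (since 26569 − 82·324 = 1)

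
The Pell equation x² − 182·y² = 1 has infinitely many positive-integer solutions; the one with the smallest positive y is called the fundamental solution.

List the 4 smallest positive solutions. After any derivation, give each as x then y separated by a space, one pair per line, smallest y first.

27 2
1457 108
78651 5830
4245697 314712

√182 → a₀=13, period (2,26); ℓ=2 even so k=1
k=0  a_k=13  p_k/q_k = 13/1
k=1  a_k=2  p_k/q_k = 27/2
fundamental: x₁=27, y₁=2  (since 729 − 182·4 = 1)
(27+2√182)^2 = 1457 + 108√182
(27+2√182)^3 = 78651 + 5830√182
(27+2√182)^4 = 4245697 + 314712√182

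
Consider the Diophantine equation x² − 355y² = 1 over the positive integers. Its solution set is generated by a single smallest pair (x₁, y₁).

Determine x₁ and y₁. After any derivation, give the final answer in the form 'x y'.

√355 → a₀=18, period (1,5,3,3,1,6,1,3,3,5,1,36); ℓ=12 even so k=11
a_0=18:  p_0=18·1+0=18,  q_0=18·0+1=1
a_1=1:  p_1=1·18+1=19,  q_1=1·1+0=1
…
a_3=3:  p_3=3·113+19=358,  q_3=3·6+1=19
…
a_5=1:  p_5=1·1187+358=1545,  q_5=1·63+19=82
a_6=6:  p_6=6·1545+1187=10457,  q_6=6·82+63=555
…
a_10=5:  p_10=5·151391+46463=803418,  q_10=5·8035+2466=42641
a_11=1:  p_11=1·803418+151391=954809,  q_11=1·42641+8035=50676
(x₁, y₁) = (954809, 50676);  954809² − 355·50676² = 1 ✓

954809 50676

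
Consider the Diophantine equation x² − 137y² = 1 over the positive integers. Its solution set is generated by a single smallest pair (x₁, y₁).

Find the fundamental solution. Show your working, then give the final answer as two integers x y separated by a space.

√137 → a₀=11, period (1,2,2,1,1,2,2,1,22); ℓ=9 odd so k=17
step 0: (11, 1)  from 11·(1,0) + (0,1)
…
step 5: (199, 17)  from 1·(117,10) + (82,7)
step 6: (515, 44)  from 2·(199,17) + (117,10)
step 7: (1229, 105)  from 2·(515,44) + (199,17)
step 8: (1744, 149)  from 1·(1229,105) + (515,44)
step 9: (39597, 3383)  from 22·(1744,149) + (1229,105)
step 10: (41341, 3532)  from 1·(39597,3383) + (1744,149)
step 11: (122279, 10447)  from 2·(41341,3532) + (39597,3383)
step 12: (285899, 24426)  from 2·(122279,10447) + (41341,3532)
step 13: (408178, 34873)  from 1·(285899,24426) + (122279,10447)
step 14: (694077, 59299)  from 1·(408178,34873) + (285899,24426)
step 15: (1796332, 153471)  from 2·(694077,59299) + (408178,34873)
step 16: (4286741, 366241)  from 2·(1796332,153471) + (694077,59299)
step 17: (6083073, 519712)  from 1·(4286741,366241) + (1796332,153471)
→ (6083073, 519712).  Check: 6083073²=37003777123329, 137·519712²=37003777123328, difference 1.

6083073 519712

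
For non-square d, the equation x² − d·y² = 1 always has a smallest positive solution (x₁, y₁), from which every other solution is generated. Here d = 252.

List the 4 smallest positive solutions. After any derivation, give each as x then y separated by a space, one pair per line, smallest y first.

√252 → a₀=15, period (1,6,1,30); ℓ=4 even so k=3
k=0  a_k=15  p_k/q_k = 15/1
k=1  a_k=1  p_k/q_k = 16/1
k=2  a_k=6  p_k/q_k = 111/7
k=3  a_k=1  p_k/q_k = 127/8
→ (127, 8).  Check: 127²=16129, 252·8²=16128, difference 1.
k=2:  x_2 = 127·127+252·8·8 = 32257,  y_2 = 127·8+8·127 = 2032
k=3:  x_3 = 127·32257+252·8·2032 = 8193151,  y_3 = 127·2032+8·32257 = 516120
k=4:  x_4 = 127·8193151+252·8·516120 = 2081028097,  y_4 = 127·516120+8·8193151 = 131092448

127 8
32257 2032
8193151 516120
2081028097 131092448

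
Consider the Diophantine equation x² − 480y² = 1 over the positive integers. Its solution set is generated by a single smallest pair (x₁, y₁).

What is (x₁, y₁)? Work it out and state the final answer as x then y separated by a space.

241 11

[21; 1,9,1,42] for √480; ℓ=4 ⇒ convergent index 3
step 0: (21, 1)  from 21·(1,0) + (0,1)
…
step 2: (219, 10)  from 9·(22,1) + (21,1)
step 3: (241, 11)  from 1·(219,10) + (22,1)
(x₁, y₁) = (241, 11);  241² − 480·11² = 1 ✓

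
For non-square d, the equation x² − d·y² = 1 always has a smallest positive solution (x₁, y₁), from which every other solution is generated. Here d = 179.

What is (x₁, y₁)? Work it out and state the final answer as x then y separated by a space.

√179 = [13; 2,1,1,1,3,…,1,2,26, …], period ℓ=14 (even) → k=13
i=0: a=13 ⇒ p=13, q=1
…
i=3: a=1 ⇒ p=67, q=5
…
i=5: a=3 ⇒ p=388, q=29
…
i=7: a=13 ⇒ p=26999, q=2018
…
i=10: a=1 ⇒ p=575167, q=42990
i=11: a=1 ⇒ p=1013292, q=75737
i=12: a=1 ⇒ p=1588459, q=118727
i=13: a=2 ⇒ p=4190210, q=313191
→ (4190210, 313191).  Check: 4190210²=17557859844100, 179·313191²=17557859844099, difference 1.

4190210 313191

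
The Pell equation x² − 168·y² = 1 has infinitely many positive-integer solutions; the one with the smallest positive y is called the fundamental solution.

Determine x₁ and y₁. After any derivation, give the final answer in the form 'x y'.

√168 → a₀=12, period (1,24); ℓ=2 even so k=1
i=0: a=12 ⇒ p=12, q=1
i=1: a=1 ⇒ p=13, q=1
→ (13, 1).  Check: 13²=169, 168·1²=168, difference 1.

13 1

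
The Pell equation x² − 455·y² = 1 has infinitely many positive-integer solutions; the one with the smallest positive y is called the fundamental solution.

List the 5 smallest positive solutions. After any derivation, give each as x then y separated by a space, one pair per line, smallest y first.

64 3
8191 384
1048384 49149
134184961 6290688
17174626624 805158915

d=455: √d = [21; 3,42] (ℓ=2, even), read p_1/q_1
i=0: a=21 ⇒ p=21, q=1
i=1: a=3 ⇒ p=64, q=3
(x₁, y₁) = (64, 3);  64² − 455·3² = 1 ✓
(x_2, y_2) = (64·64 + 455·3·3, 64·3 + 3·64) = (8191, 384)
(x_3, y_3) = (64·8191 + 455·3·384, 64·384 + 3·8191) = (1048384, 49149)
(x_4, y_4) = (64·1048384 + 455·3·49149, 64·49149 + 3·1048384) = (134184961, 6290688)
(x_5, y_5) = (64·134184961 + 455·3·6290688, 64·6290688 + 3·134184961) = (17174626624, 805158915)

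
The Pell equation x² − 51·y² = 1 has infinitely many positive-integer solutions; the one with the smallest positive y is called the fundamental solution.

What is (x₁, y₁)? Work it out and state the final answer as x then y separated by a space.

√51 = [7; 7,14, …], period ℓ=2 (even) → k=1
i=0: a=7 ⇒ p=7, q=1
i=1: a=7 ⇒ p=50, q=7
fundamental: x₁=50, y₁=7  (since 2500 − 51·49 = 1)

50 7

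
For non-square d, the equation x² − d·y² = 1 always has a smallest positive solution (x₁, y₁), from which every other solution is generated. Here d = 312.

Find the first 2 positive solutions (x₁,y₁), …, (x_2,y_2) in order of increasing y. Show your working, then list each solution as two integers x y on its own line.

53 3
5617 318

d=312: √d = [17; 1,1,1,34] (ℓ=4, even), read p_3/q_3
step 0: (17, 1)  from 17·(1,0) + (0,1)
step 1: (18, 1)  from 1·(17,1) + (1,0)
step 2: (35, 2)  from 1·(18,1) + (17,1)
step 3: (53, 3)  from 1·(35,2) + (18,1)
→ (53, 3).  Check: 53²=2809, 312·3²=2808, difference 1.
(53+3√312)^2 = 5617 + 318√312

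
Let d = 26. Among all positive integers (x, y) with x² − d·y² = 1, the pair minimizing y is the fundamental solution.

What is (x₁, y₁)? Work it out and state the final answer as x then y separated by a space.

√26 → a₀=5, period (10); ℓ=1 odd so k=1
i=0: a=5 ⇒ p=5, q=1
i=1: a=10 ⇒ p=51, q=10
fundamental: x₁=51, y₁=10  (since 2601 − 26·100 = 1)

51 10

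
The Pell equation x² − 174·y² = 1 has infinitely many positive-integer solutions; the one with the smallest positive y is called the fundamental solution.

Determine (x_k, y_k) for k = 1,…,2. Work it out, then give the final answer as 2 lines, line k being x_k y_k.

√174 → a₀=13, period (5,4,5,26); ℓ=4 even so k=3
i=0: a=13 ⇒ p=13, q=1
i=1: a=5 ⇒ p=66, q=5
i=2: a=4 ⇒ p=277, q=21
i=3: a=5 ⇒ p=1451, q=110
fundamental: x₁=1451, y₁=110  (since 2105401 − 174·12100 = 1)
n=2: (1451,110)∘(1451,110) = (1451·1451+174·110·110, 1451·110+110·1451) = (4210801,319220)

1451 110
4210801 319220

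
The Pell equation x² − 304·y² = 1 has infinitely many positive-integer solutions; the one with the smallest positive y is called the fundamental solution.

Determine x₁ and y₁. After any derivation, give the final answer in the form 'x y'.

d=304: √d = [17; 2,3,2,1,1,1,1,1,2,3,2,34] (ℓ=12, even), read p_11/q_11
a_0=17:  p_0=17·1+0=17,  q_0=17·0+1=1
a_1=2:  p_1=2·17+1=35,  q_1=2·1+0=2
a_2=3:  p_2=3·35+17=122,  q_2=3·2+1=7
a_3=2:  p_3=2·122+35=279,  q_3=2·7+2=16
a_4=1:  p_4=1·279+122=401,  q_4=1·16+7=23
a_5=1:  p_5=1·401+279=680,  q_5=1·23+16=39
a_6=1:  p_6=1·680+401=1081,  q_6=1·39+23=62
a_7=1:  p_7=1·1081+680=1761,  q_7=1·62+39=101
a_8=1:  p_8=1·1761+1081=2842,  q_8=1·101+62=163
a_9=2:  p_9=2·2842+1761=7445,  q_9=2·163+101=427
a_10=3:  p_10=3·7445+2842=25177,  q_10=3·427+163=1444
a_11=2:  p_11=2·25177+7445=57799,  q_11=2·1444+427=3315
fundamental: x₁=57799, y₁=3315  (since 3340724401 − 304·10989225 = 1)

57799 3315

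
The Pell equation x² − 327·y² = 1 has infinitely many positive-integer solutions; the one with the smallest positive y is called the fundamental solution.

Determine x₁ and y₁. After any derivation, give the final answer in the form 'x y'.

√327 = [18; 12,36, …], period ℓ=2 (even) → k=1
step 0: (18, 1)  from 18·(1,0) + (0,1)
step 1: (217, 12)  from 12·(18,1) + (1,0)
fundamental: x₁=217, y₁=12  (since 47089 − 327·144 = 1)

217 12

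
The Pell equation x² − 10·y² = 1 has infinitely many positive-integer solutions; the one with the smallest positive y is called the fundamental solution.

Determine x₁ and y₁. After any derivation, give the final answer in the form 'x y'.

√10 = [3; 6, …], period ℓ=1 (odd) → k=1
step 0: (3, 1)  from 3·(1,0) + (0,1)
step 1: (19, 6)  from 6·(3,1) + (1,0)
fundamental: x₁=19, y₁=6  (since 361 − 10·36 = 1)

19 6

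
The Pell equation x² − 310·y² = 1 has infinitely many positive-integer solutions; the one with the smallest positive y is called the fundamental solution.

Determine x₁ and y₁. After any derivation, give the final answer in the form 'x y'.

√310 → a₀=17, period (1,1,1,1,5,…,1,1,34); ℓ=16 even so k=15
k=0  a_k=17  p_k/q_k = 17/1
k=1  a_k=1  p_k/q_k = 18/1
…
k=4  a_k=1  p_k/q_k = 88/5
k=5  a_k=5  p_k/q_k = 493/28
k=6  a_k=3  p_k/q_k = 1567/89
k=7  a_k=1  p_k/q_k = 2060/117
…
k=10  a_k=3  p_k/q_k = 28928/1643
k=11  a_k=5  p_k/q_k = 152387/8655
k=12  a_k=1  p_k/q_k = 181315/10298
k=13  a_k=1  p_k/q_k = 333702/18953
k=14  a_k=1  p_k/q_k = 515017/29251
k=15  a_k=1  p_k/q_k = 848719/48204
fundamental: x₁=848719, y₁=48204  (since 720323940961 − 310·2323625616 = 1)

848719 48204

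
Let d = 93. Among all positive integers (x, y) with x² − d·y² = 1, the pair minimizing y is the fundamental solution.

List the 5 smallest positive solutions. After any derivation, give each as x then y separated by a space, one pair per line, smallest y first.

12151 1260
295293601 30620520
7176225079351 744139875780
174396621583094401 18084087230585040
4238186690536135053751 439479487133537766300

√93 = [9; 1,1,1,4,6,4,1,1,1,18, …], period ℓ=10 (even) → k=9
step 0: (9, 1)  from 9·(1,0) + (0,1)
…
step 3: (29, 3)  from 1·(19,2) + (10,1)
step 4: (135, 14)  from 4·(29,3) + (19,2)
step 5: (839, 87)  from 6·(135,14) + (29,3)
step 6: (3491, 362)  from 4·(839,87) + (135,14)
step 7: (4330, 449)  from 1·(3491,362) + (839,87)
step 8: (7821, 811)  from 1·(4330,449) + (3491,362)
step 9: (12151, 1260)  from 1·(7821,811) + (4330,449)
(x₁, y₁) = (12151, 1260);  12151² − 93·1260² = 1 ✓
n=2: (12151,1260)∘(12151,1260) = (12151·12151+93·1260·1260, 12151·1260+1260·12151) = (295293601,30620520)
n=3: (295293601,30620520)∘(12151,1260) = (12151·295293601+93·1260·30620520, 12151·30620520+1260·295293601) = (7176225079351,744139875780)
n=4: (7176225079351,744139875780)∘(12151,1260) = (12151·7176225079351+93·1260·744139875780, 12151·744139875780+1260·7176225079351) = (174396621583094401,18084087230585040)
n=5: (174396621583094401,18084087230585040)∘(12151,1260) = (12151·174396621583094401+93·1260·18084087230585040, 12151·18084087230585040+1260·174396621583094401) = (4238186690536135053751,439479487133537766300)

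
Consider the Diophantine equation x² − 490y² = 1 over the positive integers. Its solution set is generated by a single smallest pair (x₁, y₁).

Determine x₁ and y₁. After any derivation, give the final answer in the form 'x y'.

√490 = [22; 7,2,1,4,4,4,1,2,7,44, …], period ℓ=10 (even) → k=9
i=0: a=22 ⇒ p=22, q=1
i=1: a=7 ⇒ p=155, q=7
i=2: a=2 ⇒ p=332, q=15
…
i=8: a=2 ⇒ p=141338, q=6385
i=9: a=7 ⇒ p=1039681, q=46968
→ (1039681, 46968).  Check: 1039681²=1080936581761, 490·46968²=1080936581760, difference 1.

1039681 46968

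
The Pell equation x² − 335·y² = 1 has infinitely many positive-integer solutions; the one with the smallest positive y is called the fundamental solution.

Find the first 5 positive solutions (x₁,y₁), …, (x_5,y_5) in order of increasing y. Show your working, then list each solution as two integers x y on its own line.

√335 → a₀=18, period (3,3,3,36); ℓ=4 even so k=3
k=0  a_k=18  p_k/q_k = 18/1
…
k=2  a_k=3  p_k/q_k = 183/10
k=3  a_k=3  p_k/q_k = 604/33
fundamental: x₁=604, y₁=33  (since 364816 − 335·1089 = 1)
k=2:  x_2 = 604·604+335·33·33 = 729631,  y_2 = 604·33+33·604 = 39864
k=3:  x_3 = 604·729631+335·33·39864 = 881393644,  y_3 = 604·39864+33·729631 = 48155679
k=4:  x_4 = 604·881393644+335·33·48155679 = 1064722792321,  y_4 = 604·48155679+33·881393644 = 58172020368
k=5:  x_5 = 604·1064722792321+335·33·58172020368 = 1286184251730124,  y_5 = 604·58172020368+33·1064722792321 = 70271752448865

604 33
729631 39864
881393644 48155679
1064722792321 58172020368
1286184251730124 70271752448865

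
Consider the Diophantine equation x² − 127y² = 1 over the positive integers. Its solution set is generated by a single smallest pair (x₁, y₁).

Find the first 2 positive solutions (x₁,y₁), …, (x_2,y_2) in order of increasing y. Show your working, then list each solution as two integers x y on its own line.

4730624 419775
44757606858751 3971595379200

√127 → a₀=11, period (3,1,2,2,7,11,7,2,2,1,3,22); ℓ=12 even so k=11
k=0  a_k=11  p_k/q_k = 11/1
k=1  a_k=3  p_k/q_k = 34/3
…
k=6  a_k=11  p_k/q_k = 24218/2149
…
k=10  a_k=1  p_k/q_k = 1274561/113099
k=11  a_k=3  p_k/q_k = 4730624/419775
(x₁, y₁) = (4730624, 419775);  4730624² − 127·419775² = 1 ✓
(x_2, y_2) = (4730624·4730624 + 127·419775·419775, 4730624·419775 + 419775·4730624) = (44757606858751, 3971595379200)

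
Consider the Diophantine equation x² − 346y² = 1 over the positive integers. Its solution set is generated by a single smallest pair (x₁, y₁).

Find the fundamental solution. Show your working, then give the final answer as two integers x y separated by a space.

17299 930

√346 → a₀=18, period (1,1,1,1,36); ℓ=5 odd so k=9
i=0: a=18 ⇒ p=18, q=1
…
i=3: a=1 ⇒ p=56, q=3
i=4: a=1 ⇒ p=93, q=5
…
i=6: a=1 ⇒ p=3497, q=188
i=7: a=1 ⇒ p=6901, q=371
i=8: a=1 ⇒ p=10398, q=559
i=9: a=1 ⇒ p=17299, q=930
(x₁, y₁) = (17299, 930);  17299² − 346·930² = 1 ✓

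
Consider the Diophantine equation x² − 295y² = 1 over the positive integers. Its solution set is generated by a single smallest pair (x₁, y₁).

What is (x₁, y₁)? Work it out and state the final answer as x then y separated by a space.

2024999 117900

√295 = [17; 5,1,2,3,2,6,2,3,2,1,5,34, …], period ℓ=12 (even) → k=11
k=0  a_k=17  p_k/q_k = 17/1
…
k=2  a_k=1  p_k/q_k = 103/6
k=3  a_k=2  p_k/q_k = 292/17
k=4  a_k=3  p_k/q_k = 979/57
…
k=6  a_k=6  p_k/q_k = 14479/843
k=7  a_k=2  p_k/q_k = 31208/1817
k=8  a_k=3  p_k/q_k = 108103/6294
k=9  a_k=2  p_k/q_k = 247414/14405
k=10  a_k=1  p_k/q_k = 355517/20699
k=11  a_k=5  p_k/q_k = 2024999/117900
(x₁, y₁) = (2024999, 117900);  2024999² − 295·117900² = 1 ✓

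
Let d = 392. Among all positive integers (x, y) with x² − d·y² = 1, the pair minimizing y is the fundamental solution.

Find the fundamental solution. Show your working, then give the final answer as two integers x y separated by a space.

99 5

d=392: √d = [19; 1,3,1,38] (ℓ=4, even), read p_3/q_3
k=0  a_k=19  p_k/q_k = 19/1
…
k=2  a_k=3  p_k/q_k = 79/4
k=3  a_k=1  p_k/q_k = 99/5
fundamental: x₁=99, y₁=5  (since 9801 − 392·25 = 1)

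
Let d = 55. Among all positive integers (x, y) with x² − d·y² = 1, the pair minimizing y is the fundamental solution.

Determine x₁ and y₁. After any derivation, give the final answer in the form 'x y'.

89 12

√55 → a₀=7, period (2,2,2,14); ℓ=4 even so k=3
step 0: (7, 1)  from 7·(1,0) + (0,1)
step 1: (15, 2)  from 2·(7,1) + (1,0)
step 2: (37, 5)  from 2·(15,2) + (7,1)
step 3: (89, 12)  from 2·(37,5) + (15,2)
fundamental: x₁=89, y₁=12  (since 7921 − 55·144 = 1)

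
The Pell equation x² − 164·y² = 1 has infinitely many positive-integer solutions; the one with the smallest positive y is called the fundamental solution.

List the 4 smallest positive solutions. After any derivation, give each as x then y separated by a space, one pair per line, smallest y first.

2049 160
8396801 655680
34410088449 2686976480
141012534067201 11011228959360

√164 → a₀=12, period (1,4,6,4,1,24); ℓ=6 even so k=5
step 0: (12, 1)  from 12·(1,0) + (0,1)
…
step 4: (1652, 129)  from 4·(397,31) + (64,5)
step 5: (2049, 160)  from 1·(1652,129) + (397,31)
→ (2049, 160).  Check: 2049²=4198401, 164·160²=4198400, difference 1.
(2049+160√164)^2 = 8396801 + 655680√164
(2049+160√164)^3 = 34410088449 + 2686976480√164
(2049+160√164)^4 = 141012534067201 + 11011228959360√164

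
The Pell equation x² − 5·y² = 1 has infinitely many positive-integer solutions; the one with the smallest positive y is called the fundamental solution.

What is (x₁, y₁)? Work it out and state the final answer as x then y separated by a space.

9 4

d=5: √d = [2; 4] (ℓ=1, odd), read p_1/q_1
k=0  a_k=2  p_k/q_k = 2/1
k=1  a_k=4  p_k/q_k = 9/4
(x₁, y₁) = (9, 4);  9² − 5·4² = 1 ✓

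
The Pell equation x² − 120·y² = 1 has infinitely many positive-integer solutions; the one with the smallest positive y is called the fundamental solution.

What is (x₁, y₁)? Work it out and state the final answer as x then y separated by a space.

11 1

[10; 1,20] for √120; ℓ=2 ⇒ convergent index 1
k=0  a_k=10  p_k/q_k = 10/1
k=1  a_k=1  p_k/q_k = 11/1
fundamental: x₁=11, y₁=1  (since 121 − 120·1 = 1)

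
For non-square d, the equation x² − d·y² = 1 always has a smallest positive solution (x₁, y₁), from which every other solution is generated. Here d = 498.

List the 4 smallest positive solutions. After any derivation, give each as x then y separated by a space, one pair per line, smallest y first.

√498 = [22; 3,6,22,6,3,44, …], period ℓ=6 (even) → k=5
step 0: (22, 1)  from 22·(1,0) + (0,1)
…
step 2: (424, 19)  from 6·(67,3) + (22,1)
step 3: (9395, 421)  from 22·(424,19) + (67,3)
step 4: (56794, 2545)  from 6·(9395,421) + (424,19)
step 5: (179777, 8056)  from 3·(56794,2545) + (9395,421)
fundamental: x₁=179777, y₁=8056  (since 32319769729 − 498·64899136 = 1)
k=2:  x_2 = 179777·179777+498·8056·8056 = 64639539457,  y_2 = 179777·8056+8056·179777 = 2896567024
k=3:  x_3 = 179777·64639539457+498·8056·2896567024 = 23241404969742401,  y_3 = 179777·2896567024+8056·64639539457 = 1041472259739240
k=4:  x_4 = 179777·23241404969742401+498·8056·1041472259739240 = 8356540122426119709697,  y_4 = 179777·1041472259739240+8056·23241404969742401 = 374465516875386131936

179777 8056
64639539457 2896567024
23241404969742401 1041472259739240
8356540122426119709697 374465516875386131936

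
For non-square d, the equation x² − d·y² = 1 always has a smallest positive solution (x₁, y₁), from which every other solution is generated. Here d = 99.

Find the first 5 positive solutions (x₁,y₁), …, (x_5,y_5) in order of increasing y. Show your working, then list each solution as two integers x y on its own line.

10 1
199 20
3970 399
79201 7960
1580050 158801

d=99: √d = [9; 1,18] (ℓ=2, even), read p_1/q_1
step 0: (9, 1)  from 9·(1,0) + (0,1)
step 1: (10, 1)  from 1·(9,1) + (1,0)
→ (10, 1).  Check: 10²=100, 99·1²=99, difference 1.
n=2: (10,1)∘(10,1) = (10·10+99·1·1, 10·1+1·10) = (199,20)
n=3: (199,20)∘(10,1) = (10·199+99·1·20, 10·20+1·199) = (3970,399)
n=4: (3970,399)∘(10,1) = (10·3970+99·1·399, 10·399+1·3970) = (79201,7960)
n=5: (79201,7960)∘(10,1) = (10·79201+99·1·7960, 10·7960+1·79201) = (1580050,158801)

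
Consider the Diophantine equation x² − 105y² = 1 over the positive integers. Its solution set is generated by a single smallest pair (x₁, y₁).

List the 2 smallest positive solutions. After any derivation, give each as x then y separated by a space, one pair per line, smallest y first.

41 4
3361 328

d=105: √d = [10; 4,20] (ℓ=2, even), read p_1/q_1
k=0  a_k=10  p_k/q_k = 10/1
k=1  a_k=4  p_k/q_k = 41/4
→ (41, 4).  Check: 41²=1681, 105·4²=1680, difference 1.
k=2:  x_2 = 41·41+105·4·4 = 3361,  y_2 = 41·4+4·41 = 328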